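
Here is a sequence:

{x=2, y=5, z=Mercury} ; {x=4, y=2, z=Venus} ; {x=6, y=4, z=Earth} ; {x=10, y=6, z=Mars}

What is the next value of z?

Jupiter

For the z, runs through the planets Mercury→Neptune: Mercury, Venus, Earth, Mars → Jupiter.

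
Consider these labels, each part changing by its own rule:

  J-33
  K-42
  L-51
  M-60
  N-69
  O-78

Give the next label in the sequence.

Letter: letters move forward 1 place in the alphabet, so J, K, L, M, N, O → P.
Second component goes 33, 42, 51, 60, 69, 78 → 87 (+9 each step).
So the next label is P-87.

P-87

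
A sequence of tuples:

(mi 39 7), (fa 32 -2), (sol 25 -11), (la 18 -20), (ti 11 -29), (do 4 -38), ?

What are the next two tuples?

For the note, runs through the solfège scale do→ti: mi, fa, sol, la, ti, do → re → mi.
Second part: −7 each step; 39, 32, 25, 18, 11, 4 → -3 → -10.
Third part: 7, -2, -11, -20, -29, -38 → -47 → -56 (−9 each step).
So the next two tuples are (re -3 -47) and (mi -10 -56).

(re -3 -47), (mi -10 -56)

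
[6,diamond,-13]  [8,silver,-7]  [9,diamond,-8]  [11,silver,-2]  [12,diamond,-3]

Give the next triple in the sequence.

[14,silver,3]

For the first component, alternating steps +2, +1, +2, +1, …: 6, 8, 9, 11, 12 → 14.
Rank: diamond, silver, diamond, silver, diamond → silver (alternates diamond ↔ silver).
For the third component, alternating steps +6, −1, +6, −1, …: -13, -7, -8, -2, -3 → 3.
Putting it together: [14,silver,3].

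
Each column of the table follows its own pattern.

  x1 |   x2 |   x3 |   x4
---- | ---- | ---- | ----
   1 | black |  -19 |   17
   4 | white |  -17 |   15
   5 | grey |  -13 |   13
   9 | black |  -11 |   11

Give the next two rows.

Column x1: each term is the sum of the two before it, so 1, 4, 5, 9 → 14 → 23.
Column x2 goes black, white, grey, black → white → grey (repeats black → white → grey).
Column x3 goes -19, -17, -13, -11 → -7 → -5 (alternating steps +2, +4, +2, +4, …).
Column x4: −2 each step, so 17, 15, 13, 11 → 9 → 7.
So the next two rows are 14  white  -7  9 and 23  grey  -5  7.

14  white  -7  9; 23  grey  -5  7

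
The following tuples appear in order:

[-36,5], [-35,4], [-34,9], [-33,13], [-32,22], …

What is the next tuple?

[-31,35]

First part: -36, -35, -34, -33, -32 → -31 (+1 each step).
Second part: each term is the sum of the two before it; 5, 4, 9, 13, 22 → 35.
Combining the parts gives [-31,35].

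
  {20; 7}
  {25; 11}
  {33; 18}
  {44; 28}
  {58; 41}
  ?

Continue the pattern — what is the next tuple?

{75; 57}

First entry — differences are 5, 8, 11, … (increasing by 3 each time): 20, 25, 33, 44, 58 → 75.
Second entry: 7, 11, 18, 28, 41 → 57 (differences are 4, 7, 10, … (increasing by 3 each time)).
Combining the parts gives {75; 57}.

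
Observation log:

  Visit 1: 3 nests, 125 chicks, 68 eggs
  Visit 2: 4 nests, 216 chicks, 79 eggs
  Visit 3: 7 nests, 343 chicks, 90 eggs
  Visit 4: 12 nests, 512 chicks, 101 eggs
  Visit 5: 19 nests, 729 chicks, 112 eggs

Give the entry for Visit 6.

For the nests, differences are 1, 3, 5, … (increasing by 2 each time): 3, 4, 7, 12, 19 → 28.
Chicks: perfect cubes: 5³, 6³, 7³, …, so 125, 216, 343, 512, 729 → 1000.
For the eggs, +11 each step: 68, 79, 90, 101, 112 → 123.
Putting it together: 28 nests, 1000 chicks, 123 eggs.

28 nests, 1000 chicks, 123 eggs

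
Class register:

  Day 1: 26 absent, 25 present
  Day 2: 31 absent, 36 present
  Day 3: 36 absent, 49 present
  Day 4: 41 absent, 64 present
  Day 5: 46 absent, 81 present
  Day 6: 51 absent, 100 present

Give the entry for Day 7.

Absent — +5 each step: 26, 31, 36, 41, 46, 51 → 56.
Present: 25, 36, 49, 64, 81, 100 → 121 (perfect squares: 5², 6², 7², …).
So the next row is 56 absent, 121 present.

56 absent, 121 present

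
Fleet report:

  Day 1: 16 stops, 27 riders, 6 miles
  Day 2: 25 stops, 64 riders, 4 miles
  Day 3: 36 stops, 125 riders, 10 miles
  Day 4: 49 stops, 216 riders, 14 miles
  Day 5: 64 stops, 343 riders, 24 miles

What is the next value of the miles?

Stops: perfect squares: 4², 5², 6², …, so 16, 25, 36, 49, 64 → 81.
Riders: 27, 64, 125, 216, 343 → 512 (perfect cubes: 3³, 4³, 5³, …).
For the miles, each term is the sum of the two before it: 6, 4, 10, 14, 24 → 38.

38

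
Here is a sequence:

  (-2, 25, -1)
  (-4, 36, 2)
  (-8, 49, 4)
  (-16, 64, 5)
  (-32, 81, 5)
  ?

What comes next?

(-64, 100, 4)

First entry — ×2 each step: -2, -4, -8, -16, -32 → -64.
Second entry: perfect squares: 5², 6², 7², …; 25, 36, 49, 64, 81 → 100.
Third entry: differences are 3, 2, 1, … (decreasing by 1 each time), so -1, 2, 4, 5, 5 → 4.
Combining the parts gives (-64, 100, 4).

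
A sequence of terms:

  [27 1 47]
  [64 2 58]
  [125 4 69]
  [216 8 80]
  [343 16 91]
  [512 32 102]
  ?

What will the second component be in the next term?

First component: perfect cubes: 3³, 4³, 5³, …, so 27, 64, 125, 216, 343, 512 → 729.
Second component goes 1, 2, 4, 8, 16, 32 → 64 (×2 each step).
Third component — +11 each step: 47, 58, 69, 80, 91, 102 → 113.

64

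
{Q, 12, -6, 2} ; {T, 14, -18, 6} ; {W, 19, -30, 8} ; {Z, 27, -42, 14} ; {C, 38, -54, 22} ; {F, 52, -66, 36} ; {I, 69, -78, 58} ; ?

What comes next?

{L, 89, -90, 94}

Letter: letters move forward 3 places in the alphabet, wrapping Z→A; Q, T, W, Z, C, F, I → L.
Second entry: differences are 2, 5, 8, … (increasing by 3 each time), so 12, 14, 19, 27, 38, 52, 69 → 89.
Third entry: -6, -18, -30, -42, -54, -66, -78 → -90 (−12 each step).
Fourth entry — each term is the sum of the two before it: 2, 6, 8, 14, 22, 36, 58 → 94.
Putting it together: {L, 89, -90, 94}.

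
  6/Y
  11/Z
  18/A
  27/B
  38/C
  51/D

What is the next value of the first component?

For the first component, differences are 5, 7, 9, … (increasing by 2 each time): 6, 11, 18, 27, 38, 51 → 66.

66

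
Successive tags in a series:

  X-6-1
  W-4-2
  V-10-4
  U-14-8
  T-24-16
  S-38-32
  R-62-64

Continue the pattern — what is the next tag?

Q-100-128

Letter: X, W, V, U, T, S, R → Q (letters move back 1 place in the alphabet).
For the second component, each term is the sum of the two before it: 6, 4, 10, 14, 24, 38, 62 → 100.
Third component goes 1, 2, 4, 8, 16, 32, 64 → 128 (×2 each step).
Putting it together: Q-100-128.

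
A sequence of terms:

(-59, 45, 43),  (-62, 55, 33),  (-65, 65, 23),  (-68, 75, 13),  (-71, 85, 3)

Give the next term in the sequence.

(-74, 95, -7)

First entry: −3 each step, so -59, -62, -65, -68, -71 → -74.
For the second entry, +10 each step: 45, 55, 65, 75, 85 → 95.
Third entry: −10 each step; 43, 33, 23, 13, 3 → -7.
Putting it together: (-74, 95, -7).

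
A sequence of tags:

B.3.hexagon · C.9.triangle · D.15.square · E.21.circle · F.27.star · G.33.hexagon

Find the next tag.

H.39.triangle

Letter: letters move forward 1 place in the alphabet; B, C, D, E, F, G → H.
Second component: 3, 9, 15, 21, 27, 33 → 39 (+6 each step).
Shape: repeats hexagon → triangle → square → circle → star; hexagon, triangle, square, circle, star, hexagon → triangle.
Combining the parts gives H.39.triangle.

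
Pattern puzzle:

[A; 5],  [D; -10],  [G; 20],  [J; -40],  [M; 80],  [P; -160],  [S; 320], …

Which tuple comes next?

Letter: letters move forward 3 places in the alphabet, so A, D, G, J, M, P, S → V.
Second value: ×(-2) each step, so 5, -10, 20, -40, 80, -160, 320 → -640.
Combining the parts gives [V; -640].

[V; -640]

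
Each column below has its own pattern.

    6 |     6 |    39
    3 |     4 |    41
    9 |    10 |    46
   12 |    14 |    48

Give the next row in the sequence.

21  24  53

First component: 6, 3, 9, 12 → 21 (each term is the sum of the two before it).
Second component: 6, 4, 10, 14 → 24 (each term is the sum of the two before it).
Third component: alternating steps +2, +5, +2, +5, …; 39, 41, 46, 48 → 53.
Combining the parts gives 21  24  53.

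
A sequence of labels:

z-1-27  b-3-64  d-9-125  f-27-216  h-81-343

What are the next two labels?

Letter: letters move forward 2 places in the alphabet, wrapping Z→A, so z, b, d, f, h → j → l.
Second component — ×3 each step: 1, 3, 9, 27, 81 → 243 → 729.
For the third component, perfect cubes: 3³, 4³, 5³, …: 27, 64, 125, 216, 343 → 512 → 729.
So the next two labels are j-243-512 and l-729-729.

j-243-512 then l-729-729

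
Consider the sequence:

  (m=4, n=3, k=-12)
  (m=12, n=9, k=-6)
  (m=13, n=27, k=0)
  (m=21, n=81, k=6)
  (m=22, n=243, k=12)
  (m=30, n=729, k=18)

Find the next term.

(m=31, n=2187, k=24)

M: alternating steps +8, +1, +8, +1, …; 4, 12, 13, 21, 22, 30 → 31.
For the n, ×3 each step: 3, 9, 27, 81, 243, 729 → 2187.
K: -12, -6, 0, 6, 12, 18 → 24 (+6 each step).
So the next term is (m=31, n=2187, k=24).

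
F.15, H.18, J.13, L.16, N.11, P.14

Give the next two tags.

R.9, T.12

For the letter, letters move forward 2 places in the alphabet: F, H, J, L, N, P → R → T.
Second component: alternating steps +3, −5, +3, −5, …, so 15, 18, 13, 16, 11, 14 → 9 → 12.
So the next two tags are R.9 and T.12.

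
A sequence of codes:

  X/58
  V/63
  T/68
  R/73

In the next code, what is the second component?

Second component: +5 each step, so 58, 63, 68, 73 → 78.

78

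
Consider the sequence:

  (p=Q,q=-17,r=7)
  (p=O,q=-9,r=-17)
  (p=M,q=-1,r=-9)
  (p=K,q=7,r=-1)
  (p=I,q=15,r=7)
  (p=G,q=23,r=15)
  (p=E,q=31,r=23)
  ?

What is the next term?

P: Q, O, M, K, I, G, E → C (letters move back 2 places in the alphabet).
Q: +8 each step; -17, -9, -1, 7, 15, 23, 31 → 39.
R: 7, -17, -9, -1, 7, 15, 23 → 31 (always the previous value of the q).
Putting it together: (p=C,q=39,r=31).

(p=C,q=39,r=31)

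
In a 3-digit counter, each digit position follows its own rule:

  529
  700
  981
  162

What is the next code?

For the first digit, +2 each step, mod 10: 5, 7, 9, 1 → 3.
Second digit: 2, 0, 8, 6 → 4 (−2 each step, mod 10).
Third digit: +1 each step, mod 10, so 9, 0, 1, 2 → 3.
Combining the parts gives 343.

343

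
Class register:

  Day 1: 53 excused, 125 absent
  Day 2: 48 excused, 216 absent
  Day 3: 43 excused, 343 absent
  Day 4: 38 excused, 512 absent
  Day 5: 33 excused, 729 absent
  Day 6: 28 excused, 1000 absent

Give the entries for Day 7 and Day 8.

Excused goes 53, 48, 43, 38, 33, 28 → 23 → 18 (−5 each step).
Absent goes 125, 216, 343, 512, 729, 1000 → 1331 → 1728 (perfect cubes: 5³, 6³, 7³, …).
So the next two lines are 23 excused, 1331 absent and 18 excused, 1728 absent.

23 excused, 1331 absent; 18 excused, 1728 absent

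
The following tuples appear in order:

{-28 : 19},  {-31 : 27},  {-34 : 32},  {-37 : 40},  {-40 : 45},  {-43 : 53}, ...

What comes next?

{-46 : 58}

First entry goes -28, -31, -34, -37, -40, -43 → -46 (−3 each step).
Second entry — alternating steps +8, +5, +8, +5, …: 19, 27, 32, 40, 45, 53 → 58.
Putting it together: {-46 : 58}.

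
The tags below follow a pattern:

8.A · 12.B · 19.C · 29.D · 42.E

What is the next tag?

58.F

For the first component, differences are 4, 7, 10, … (increasing by 3 each time): 8, 12, 19, 29, 42 → 58.
Letter: A, B, C, D, E → F (letters move forward 1 place in the alphabet).
Putting it together: 58.F.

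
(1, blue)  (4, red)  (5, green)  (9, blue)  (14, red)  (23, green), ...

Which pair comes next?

First component: each term is the sum of the two before it, so 1, 4, 5, 9, 14, 23 → 37.
Colour — repeats blue → red → green: blue, red, green, blue, red, green → blue.
So the next pair is (37, blue).

(37, blue)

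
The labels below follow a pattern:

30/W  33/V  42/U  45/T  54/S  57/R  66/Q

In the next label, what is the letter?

P

Letter: letters move back 1 place in the alphabet, so W, V, U, T, S, R, Q → P.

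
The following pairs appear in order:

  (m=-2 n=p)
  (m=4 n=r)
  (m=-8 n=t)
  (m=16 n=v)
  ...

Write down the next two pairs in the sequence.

(m=-32 n=x), (m=64 n=z)

M: -2, 4, -8, 16 → -32 → 64 (×(-2) each step).
N: p, r, t, v → x → z (letters move forward 2 places in the alphabet).
Putting the parts together: (m=-32 n=x) and then (m=64 n=z).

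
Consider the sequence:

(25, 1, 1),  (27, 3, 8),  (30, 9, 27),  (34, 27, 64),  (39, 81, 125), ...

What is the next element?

(45, 243, 216)

First slot: differences are 2, 3, 4, … (increasing by 1 each time); 25, 27, 30, 34, 39 → 45.
Second slot goes 1, 3, 9, 27, 81 → 243 (×3 each step).
Third slot goes 1, 8, 27, 64, 125 → 216 (perfect cubes: 1³, 2³, 3³, …).
Combining the parts gives (45, 243, 216).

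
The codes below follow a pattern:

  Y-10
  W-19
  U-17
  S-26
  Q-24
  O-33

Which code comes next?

M-31

Letter: letters move back 2 places in the alphabet; Y, W, U, S, Q, O → M.
Second component goes 10, 19, 17, 26, 24, 33 → 31 (alternating steps +9, −2, +9, −2, …).
Combining the parts gives M-31.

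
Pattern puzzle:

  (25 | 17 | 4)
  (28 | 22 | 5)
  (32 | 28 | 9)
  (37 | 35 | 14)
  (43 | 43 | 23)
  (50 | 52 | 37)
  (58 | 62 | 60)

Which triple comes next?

For the first entry, differences are 3, 4, 5, … (increasing by 1 each time): 25, 28, 32, 37, 43, 50, 58 → 67.
Second entry: 17, 22, 28, 35, 43, 52, 62 → 73 (differences are 5, 6, 7, … (increasing by 1 each time)).
Third entry goes 4, 5, 9, 14, 23, 37, 60 → 97 (each term is the sum of the two before it).
So the next triple is (67 | 73 | 97).

(67 | 73 | 97)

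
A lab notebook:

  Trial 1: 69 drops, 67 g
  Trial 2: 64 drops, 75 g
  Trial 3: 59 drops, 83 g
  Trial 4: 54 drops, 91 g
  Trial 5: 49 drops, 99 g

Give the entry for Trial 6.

Drops: 69, 64, 59, 54, 49 → 44 (−5 each step).
G: +8 each step; 67, 75, 83, 91, 99 → 107.
So the next line is 44 drops, 107 g.

44 drops, 107 g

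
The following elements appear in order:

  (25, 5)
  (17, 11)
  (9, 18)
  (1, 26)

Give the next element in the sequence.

(-7, 35)

First entry — −8 each step: 25, 17, 9, 1 → -7.
For the second entry, differences are 6, 7, 8, … (increasing by 1 each time): 5, 11, 18, 26 → 35.
Combining the parts gives (-7, 35).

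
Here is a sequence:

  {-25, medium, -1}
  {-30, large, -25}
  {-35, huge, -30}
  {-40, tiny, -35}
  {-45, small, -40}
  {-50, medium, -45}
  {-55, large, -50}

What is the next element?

First entry — −5 each step: -25, -30, -35, -40, -45, -50, -55 → -60.
For the size, repeats medium → large → huge → tiny → small: medium, large, huge, tiny, small, medium, large → huge.
Third entry — always the previous value of the first entry: -1, -25, -30, -35, -40, -45, -50 → -55.
Putting it together: {-60, huge, -55}.

{-60, huge, -55}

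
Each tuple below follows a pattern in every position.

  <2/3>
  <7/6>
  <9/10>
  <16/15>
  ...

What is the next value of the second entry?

21

For the first entry, each term is the sum of the two before it: 2, 7, 9, 16 → 25.
Second entry: 3, 6, 10, 15 → 21 (differences are 3, 4, 5, … (increasing by 1 each time)).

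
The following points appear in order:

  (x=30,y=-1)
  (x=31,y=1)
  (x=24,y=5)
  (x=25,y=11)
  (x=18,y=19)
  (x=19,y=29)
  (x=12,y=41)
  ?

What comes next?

X — alternating steps +1, −7, +1, −7, …: 30, 31, 24, 25, 18, 19, 12 → 13.
Y: -1, 1, 5, 11, 19, 29, 41 → 55 (differences are 2, 4, 6, … (increasing by 2 each time)).
So the next point is (x=13,y=55).

(x=13,y=55)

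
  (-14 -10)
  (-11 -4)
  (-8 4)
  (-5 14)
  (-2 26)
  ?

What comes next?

(1 40)

First component: +3 each step, so -14, -11, -8, -5, -2 → 1.
Second component: -10, -4, 4, 14, 26 → 40 (differences are 6, 8, 10, … (increasing by 2 each time)).
Combining the parts gives (1 40).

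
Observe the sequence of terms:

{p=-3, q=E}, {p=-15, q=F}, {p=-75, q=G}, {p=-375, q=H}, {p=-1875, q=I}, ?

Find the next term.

P: ×5 each step; -3, -15, -75, -375, -1875 → -9375.
For the q, letters move forward 1 place in the alphabet: E, F, G, H, I → J.
Combining the parts gives {p=-9375, q=J}.

{p=-9375, q=J}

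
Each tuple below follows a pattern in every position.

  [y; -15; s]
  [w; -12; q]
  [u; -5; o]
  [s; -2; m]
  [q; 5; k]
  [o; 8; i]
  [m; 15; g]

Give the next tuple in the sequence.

[k; 18; e]

First letter goes y, w, u, s, q, o, m → k (letters move back 2 places in the alphabet).
For the second part, alternating steps +3, +7, +3, +7, …: -15, -12, -5, -2, 5, 8, 15 → 18.
Second letter: letters move back 2 places in the alphabet; s, q, o, m, k, i, g → e.
Putting it together: [k; 18; e].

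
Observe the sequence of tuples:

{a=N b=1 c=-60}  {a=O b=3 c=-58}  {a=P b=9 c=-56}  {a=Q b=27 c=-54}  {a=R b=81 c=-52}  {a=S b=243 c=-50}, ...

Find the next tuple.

{a=T b=729 c=-48}

A: letters move forward 1 place in the alphabet; N, O, P, Q, R, S → T.
B: ×3 each step, so 1, 3, 9, 27, 81, 243 → 729.
C — +2 each step: -60, -58, -56, -54, -52, -50 → -48.
Putting it together: {a=T b=729 c=-48}.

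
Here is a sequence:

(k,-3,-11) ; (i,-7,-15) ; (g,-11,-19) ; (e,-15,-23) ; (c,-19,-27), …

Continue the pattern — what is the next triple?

Letter: letters move back 2 places in the alphabet; k, i, g, e, c → a.
Second coordinate goes -3, -7, -11, -15, -19 → -23 (−4 each step).
Third coordinate: always 8 less than the second coordinate, so -11, -15, -19, -23, -27 → -31.
Combining the parts gives (a,-23,-31).

(a,-23,-31)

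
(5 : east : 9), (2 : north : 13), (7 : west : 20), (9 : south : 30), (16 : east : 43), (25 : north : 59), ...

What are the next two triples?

(41 : west : 78), (66 : south : 100)

First part: each term is the sum of the two before it; 5, 2, 7, 9, 16, 25 → 41 → 66.
Direction goes east, north, west, south, east, north → west → south (repeats east → north → west → south).
For the third part, differences are 4, 7, 10, … (increasing by 3 each time): 9, 13, 20, 30, 43, 59 → 78 → 100.
So the next two triples are (41 : west : 78) and (66 : south : 100).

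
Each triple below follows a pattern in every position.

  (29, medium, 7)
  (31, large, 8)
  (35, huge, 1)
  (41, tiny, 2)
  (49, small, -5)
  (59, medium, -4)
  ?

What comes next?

First slot: 29, 31, 35, 41, 49, 59 → 71 (differences are 2, 4, 6, … (increasing by 2 each time)).
For the size, repeats medium → large → huge → tiny → small: medium, large, huge, tiny, small, medium → large.
For the third slot, alternating steps +1, −7, +1, −7, …: 7, 8, 1, 2, -5, -4 → -11.
Putting it together: (71, large, -11).

(71, large, -11)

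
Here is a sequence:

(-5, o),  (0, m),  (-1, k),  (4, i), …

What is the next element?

For the first entry, alternating steps +5, −1, +5, −1, …: -5, 0, -1, 4 → 3.
For the letter, letters move back 2 places in the alphabet: o, m, k, i → g.
Combining the parts gives (3, g).

(3, g)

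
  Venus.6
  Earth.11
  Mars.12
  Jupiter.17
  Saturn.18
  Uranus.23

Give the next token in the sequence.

Neptune.24

For the planet, runs through the planets Mercury→Neptune: Venus, Earth, Mars, Jupiter, Saturn, Uranus → Neptune.
Second component: alternating steps +5, +1, +5, +1, …; 6, 11, 12, 17, 18, 23 → 24.
Combining the parts gives Neptune.24.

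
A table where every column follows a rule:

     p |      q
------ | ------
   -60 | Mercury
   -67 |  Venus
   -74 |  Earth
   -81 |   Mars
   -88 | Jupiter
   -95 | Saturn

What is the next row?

-102  Uranus

Column p: −7 each step, so -60, -67, -74, -81, -88, -95 → -102.
Column q goes Mercury, Venus, Earth, Mars, Jupiter, Saturn → Uranus (runs through the planets Mercury→Neptune).
Combining the parts gives -102  Uranus.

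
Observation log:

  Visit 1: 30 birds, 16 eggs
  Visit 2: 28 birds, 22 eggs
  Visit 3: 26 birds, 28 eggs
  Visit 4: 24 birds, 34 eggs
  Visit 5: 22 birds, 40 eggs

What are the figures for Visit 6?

20 birds, 46 eggs

Birds: 30, 28, 26, 24, 22 → 20 (−2 each step).
For the eggs, +6 each step: 16, 22, 28, 34, 40 → 46.
Combining the parts gives 20 birds, 46 eggs.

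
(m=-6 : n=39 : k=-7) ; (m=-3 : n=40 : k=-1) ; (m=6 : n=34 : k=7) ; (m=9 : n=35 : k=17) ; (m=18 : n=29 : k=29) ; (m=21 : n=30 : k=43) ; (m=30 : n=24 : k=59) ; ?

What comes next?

(m=33 : n=25 : k=77)

M — alternating steps +3, +9, +3, +9, …: -6, -3, 6, 9, 18, 21, 30 → 33.
N: alternating steps +1, −6, +1, −6, …; 39, 40, 34, 35, 29, 30, 24 → 25.
K: differences are 6, 8, 10, … (increasing by 2 each time); -7, -1, 7, 17, 29, 43, 59 → 77.
Putting it together: (m=33 : n=25 : k=77).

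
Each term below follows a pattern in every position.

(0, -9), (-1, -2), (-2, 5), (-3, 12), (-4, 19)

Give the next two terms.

(-5, 26), (-6, 33)

First value: −1 each step; 0, -1, -2, -3, -4 → -5 → -6.
Second value: +7 each step, so -9, -2, 5, 12, 19 → 26 → 33.
So the next two terms are (-5, 26) and (-6, 33).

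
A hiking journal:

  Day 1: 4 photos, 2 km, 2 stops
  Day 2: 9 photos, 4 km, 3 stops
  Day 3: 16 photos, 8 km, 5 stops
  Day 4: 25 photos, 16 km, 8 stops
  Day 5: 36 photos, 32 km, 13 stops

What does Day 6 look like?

Photos: perfect squares: 2², 3², 4², …; 4, 9, 16, 25, 36 → 49.
Km — ×2 each step: 2, 4, 8, 16, 32 → 64.
Stops: each term is the sum of the two before it, so 2, 3, 5, 8, 13 → 21.
Combining the parts gives 49 photos, 64 km, 21 stops.

49 photos, 64 km, 21 stops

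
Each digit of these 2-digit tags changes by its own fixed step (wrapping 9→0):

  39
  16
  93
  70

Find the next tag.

First digit goes 3, 1, 9, 7 → 5 (−2 each step, mod 10).
Second digit: 9, 6, 3, 0 → 7 (−3 each step, mod 10).
Putting it together: 57.

57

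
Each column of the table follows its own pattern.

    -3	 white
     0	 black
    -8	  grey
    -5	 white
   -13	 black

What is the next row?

First component — alternating steps +3, −8, +3, −8, …: -3, 0, -8, -5, -13 → -10.
Shade — repeats white → black → grey: white, black, grey, white, black → grey.
Putting it together: -10  grey.

-10  grey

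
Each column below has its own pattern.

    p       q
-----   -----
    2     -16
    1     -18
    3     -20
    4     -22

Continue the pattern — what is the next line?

Column p goes 2, 1, 3, 4 → 7 (each term is the sum of the two before it).
Column q goes -16, -18, -20, -22 → -24 (−2 each step).
So the next line is 7  -24.

7  -24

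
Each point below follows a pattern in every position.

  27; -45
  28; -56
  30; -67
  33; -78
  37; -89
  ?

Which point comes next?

42; -100

First coordinate — differences are 1, 2, 3, … (increasing by 1 each time): 27, 28, 30, 33, 37 → 42.
Second coordinate: -45, -56, -67, -78, -89 → -100 (−11 each step).
Combining the parts gives 42; -100.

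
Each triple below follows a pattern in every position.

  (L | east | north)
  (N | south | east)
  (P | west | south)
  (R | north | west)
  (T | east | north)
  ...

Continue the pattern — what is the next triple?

(V | south | east)

Letter: L, N, P, R, T → V (letters move forward 2 places in the alphabet).
First direction — repeats east → south → west → north: east, south, west, north, east → south.
Second direction — repeats north → east → south → west: north, east, south, west, north → east.
Putting it together: (V | south | east).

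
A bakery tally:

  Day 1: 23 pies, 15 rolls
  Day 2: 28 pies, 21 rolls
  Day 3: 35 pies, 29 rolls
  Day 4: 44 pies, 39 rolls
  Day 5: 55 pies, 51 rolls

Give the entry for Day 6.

68 pies, 65 rolls

Pies: 23, 28, 35, 44, 55 → 68 (differences are 5, 7, 9, … (increasing by 2 each time)).
Rolls: 15, 21, 29, 39, 51 → 65 (differences are 6, 8, 10, … (increasing by 2 each time)).
Putting it together: 68 pies, 65 rolls.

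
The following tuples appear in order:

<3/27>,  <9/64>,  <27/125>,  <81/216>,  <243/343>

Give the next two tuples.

<729/512>, <2187/729>

First component: ×3 each step, so 3, 9, 27, 81, 243 → 729 → 2187.
Second component: perfect cubes: 3³, 4³, 5³, …, so 27, 64, 125, 216, 343 → 512 → 729.
Putting the parts together: <729/512> and then <2187/729>.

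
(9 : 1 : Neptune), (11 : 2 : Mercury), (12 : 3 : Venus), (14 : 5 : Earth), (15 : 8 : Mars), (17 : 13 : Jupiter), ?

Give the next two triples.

For the first part, alternating steps +2, +1, +2, +1, …: 9, 11, 12, 14, 15, 17 → 18 → 20.
Second part goes 1, 2, 3, 5, 8, 13 → 21 → 34 (each term is the sum of the two before it).
Planet: runs through the planets Mercury→Neptune; Neptune, Mercury, Venus, Earth, Mars, Jupiter → Saturn → Uranus.
Putting the parts together: (18 : 21 : Saturn) and then (20 : 34 : Uranus).

(18 : 21 : Saturn), (20 : 34 : Uranus)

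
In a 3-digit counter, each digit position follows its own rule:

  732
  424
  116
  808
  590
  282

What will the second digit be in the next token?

First digit — −3 each step, mod 10: 7, 4, 1, 8, 5, 2 → 9.
Second digit: −1 each step, mod 10; 3, 2, 1, 0, 9, 8 → 7.
For the third digit, +2 each step, mod 10: 2, 4, 6, 8, 0, 2 → 4.

7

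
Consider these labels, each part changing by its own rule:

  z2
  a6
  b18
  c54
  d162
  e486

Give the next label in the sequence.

Letter: z, a, b, c, d, e → f (letters move forward 1 place in the alphabet, wrapping Z→A).
Second component — ×3 each step: 2, 6, 18, 54, 162, 486 → 1458.
So the next label is f1458.

f1458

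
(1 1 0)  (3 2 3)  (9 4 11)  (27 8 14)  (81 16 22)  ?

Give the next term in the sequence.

First coordinate — ×3 each step: 1, 3, 9, 27, 81 → 243.
Second coordinate goes 1, 2, 4, 8, 16 → 32 (×2 each step).
Third coordinate: alternating steps +3, +8, +3, +8, …; 0, 3, 11, 14, 22 → 25.
So the next term is (243 32 25).

(243 32 25)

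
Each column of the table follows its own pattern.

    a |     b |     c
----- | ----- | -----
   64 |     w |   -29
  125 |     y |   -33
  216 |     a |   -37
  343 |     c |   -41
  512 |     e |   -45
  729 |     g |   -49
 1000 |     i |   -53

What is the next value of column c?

-57

Column a: 64, 125, 216, 343, 512, 729, 1000 → 1331 (perfect cubes: 4³, 5³, 6³, …).
Column b: letters move forward 2 places in the alphabet, wrapping Z→A, so w, y, a, c, e, g, i → k.
Column c — −4 each step: -29, -33, -37, -41, -45, -49, -53 → -57.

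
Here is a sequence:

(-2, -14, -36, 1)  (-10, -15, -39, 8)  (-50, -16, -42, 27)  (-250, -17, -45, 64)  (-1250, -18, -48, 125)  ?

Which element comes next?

(-6250, -19, -51, 216)

For the first part, ×5 each step: -2, -10, -50, -250, -1250 → -6250.
Second part — −1 each step: -14, -15, -16, -17, -18 → -19.
Third part: −3 each step; -36, -39, -42, -45, -48 → -51.
Fourth part goes 1, 8, 27, 64, 125 → 216 (perfect cubes: 1³, 2³, 3³, …).
Combining the parts gives (-6250, -19, -51, 216).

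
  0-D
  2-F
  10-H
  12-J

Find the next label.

First component: alternating steps +2, +8, +2, +8, …; 0, 2, 10, 12 → 20.
Letter: letters move forward 2 places in the alphabet; D, F, H, J → L.
Putting it together: 20-L.

20-L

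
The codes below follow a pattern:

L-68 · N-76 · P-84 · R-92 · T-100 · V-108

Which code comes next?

Letter: letters move forward 2 places in the alphabet; L, N, P, R, T, V → X.
Second component — +8 each step: 68, 76, 84, 92, 100, 108 → 116.
Putting it together: X-116.

X-116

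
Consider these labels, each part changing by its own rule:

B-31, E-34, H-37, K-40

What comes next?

Letter — letters move forward 3 places in the alphabet: B, E, H, K → N.
Second component: +3 each step, so 31, 34, 37, 40 → 43.
Combining the parts gives N-43.

N-43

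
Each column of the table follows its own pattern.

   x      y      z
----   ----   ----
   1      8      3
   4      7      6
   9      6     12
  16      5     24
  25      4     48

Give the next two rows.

36  3  96; 49  2  192

Column x — perfect squares: 1², 2², 3², …: 1, 4, 9, 16, 25 → 36 → 49.
Column y: −1 each step, so 8, 7, 6, 5, 4 → 3 → 2.
Column z: ×2 each step; 3, 6, 12, 24, 48 → 96 → 192.
Putting the parts together: 36  3  96 and then 49  2  192.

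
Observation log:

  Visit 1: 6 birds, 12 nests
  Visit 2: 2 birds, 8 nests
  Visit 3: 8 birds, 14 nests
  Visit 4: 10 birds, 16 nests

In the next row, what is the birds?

18

Birds goes 6, 2, 8, 10 → 18 (each term is the sum of the two before it).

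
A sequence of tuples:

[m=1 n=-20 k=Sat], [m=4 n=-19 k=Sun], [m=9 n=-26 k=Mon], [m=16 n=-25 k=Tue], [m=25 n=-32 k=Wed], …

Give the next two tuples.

[m=36 n=-31 k=Thu], [m=49 n=-38 k=Fri]

M: 1, 4, 9, 16, 25 → 36 → 49 (perfect squares: 1², 2², 3², …).
N: -20, -19, -26, -25, -32 → -31 → -38 (alternating steps +1, −7, +1, −7, …).
For the k, runs through the weekdays Mon→Sun: Sat, Sun, Mon, Tue, Wed → Thu → Fri.
Putting the parts together: [m=36 n=-31 k=Thu] and then [m=49 n=-38 k=Fri].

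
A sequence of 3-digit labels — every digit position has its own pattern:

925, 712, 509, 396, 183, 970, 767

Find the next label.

First digit — −2 each step, mod 10: 9, 7, 5, 3, 1, 9, 7 → 5.
Second digit: 2, 1, 0, 9, 8, 7, 6 → 5 (−1 each step, mod 10).
Third digit: −3 each step, mod 10, so 5, 2, 9, 6, 3, 0, 7 → 4.
Putting it together: 554.

554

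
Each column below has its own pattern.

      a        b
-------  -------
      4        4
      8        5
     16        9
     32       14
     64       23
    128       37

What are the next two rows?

256  60; 512  97

Column a: 4, 8, 16, 32, 64, 128 → 256 → 512 (×2 each step).
Column b: each term is the sum of the two before it; 4, 5, 9, 14, 23, 37 → 60 → 97.
Putting the parts together: 256  60 and then 512  97.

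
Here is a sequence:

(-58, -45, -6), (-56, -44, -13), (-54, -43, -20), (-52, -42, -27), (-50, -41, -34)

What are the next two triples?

(-48, -40, -41), (-46, -39, -48)

First entry: +2 each step, so -58, -56, -54, -52, -50 → -48 → -46.
For the second entry, +1 each step: -45, -44, -43, -42, -41 → -40 → -39.
Third entry: -6, -13, -20, -27, -34 → -41 → -48 (−7 each step).
So the next two triples are (-48, -40, -41) and (-46, -39, -48).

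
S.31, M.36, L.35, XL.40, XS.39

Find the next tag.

S.44

Size goes S, M, L, XL, XS → S (runs through clothing sizes XS→XL).
For the second component, alternating steps +5, −1, +5, −1, …: 31, 36, 35, 40, 39 → 44.
So the next tag is S.44.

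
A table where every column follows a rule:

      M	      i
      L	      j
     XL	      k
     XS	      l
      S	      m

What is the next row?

M  n

Size: runs through clothing sizes XS→XL, so M, L, XL, XS, S → M.
Letter: letters move forward 1 place in the alphabet, so i, j, k, l, m → n.
So the next row is M  n.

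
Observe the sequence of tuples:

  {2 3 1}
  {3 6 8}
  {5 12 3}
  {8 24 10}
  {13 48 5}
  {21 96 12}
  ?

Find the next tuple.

{34 192 7}

First slot: 2, 3, 5, 8, 13, 21 → 34 (each term is the sum of the two before it).
Second slot goes 3, 6, 12, 24, 48, 96 → 192 (×2 each step).
For the third slot, alternating steps +7, −5, +7, −5, …: 1, 8, 3, 10, 5, 12 → 7.
So the next tuple is {34 192 7}.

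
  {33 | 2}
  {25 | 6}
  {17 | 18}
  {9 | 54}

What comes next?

First entry: −8 each step, so 33, 25, 17, 9 → 1.
Second entry: 2, 6, 18, 54 → 162 (×3 each step).
So the next element is {1 | 162}.

{1 | 162}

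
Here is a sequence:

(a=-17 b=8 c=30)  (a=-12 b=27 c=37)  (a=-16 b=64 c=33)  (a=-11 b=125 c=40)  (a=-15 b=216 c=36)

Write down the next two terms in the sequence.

A goes -17, -12, -16, -11, -15 → -10 → -14 (alternating steps +5, −4, +5, −4, …).
For the b, perfect cubes: 2³, 3³, 4³, …: 8, 27, 64, 125, 216 → 343 → 512.
C: alternating steps +7, −4, +7, −4, …, so 30, 37, 33, 40, 36 → 43 → 39.
Putting the parts together: (a=-10 b=343 c=43) and then (a=-14 b=512 c=39).

(a=-10 b=343 c=43), (a=-14 b=512 c=39)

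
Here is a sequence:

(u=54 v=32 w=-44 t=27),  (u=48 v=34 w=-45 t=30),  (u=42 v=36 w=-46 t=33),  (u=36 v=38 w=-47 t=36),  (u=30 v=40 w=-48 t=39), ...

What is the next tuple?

(u=24 v=42 w=-49 t=42)

For the u, −6 each step: 54, 48, 42, 36, 30 → 24.
V — +2 each step: 32, 34, 36, 38, 40 → 42.
W goes -44, -45, -46, -47, -48 → -49 (−1 each step).
T: +3 each step; 27, 30, 33, 36, 39 → 42.
So the next tuple is (u=24 v=42 w=-49 t=42).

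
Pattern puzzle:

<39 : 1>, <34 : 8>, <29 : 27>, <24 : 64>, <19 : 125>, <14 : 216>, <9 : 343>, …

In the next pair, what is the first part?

First part: 39, 34, 29, 24, 19, 14, 9 → 4 (−5 each step).

4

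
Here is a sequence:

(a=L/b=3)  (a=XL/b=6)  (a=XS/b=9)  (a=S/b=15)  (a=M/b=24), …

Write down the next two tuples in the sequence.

A: L, XL, XS, S, M → L → XL (runs through clothing sizes XS→XL).
For the b, each term is the sum of the two before it: 3, 6, 9, 15, 24 → 39 → 63.
So the next two tuples are (a=L/b=39) and (a=XL/b=63).

(a=L/b=39), (a=XL/b=63)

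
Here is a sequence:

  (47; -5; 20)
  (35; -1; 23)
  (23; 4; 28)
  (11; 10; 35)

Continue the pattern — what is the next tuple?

First part: −12 each step; 47, 35, 23, 11 → -1.
Second part goes -5, -1, 4, 10 → 17 (differences are 4, 5, 6, … (increasing by 1 each time)).
Third part: differences are 3, 5, 7, … (increasing by 2 each time), so 20, 23, 28, 35 → 44.
Combining the parts gives (-1; 17; 44).

(-1; 17; 44)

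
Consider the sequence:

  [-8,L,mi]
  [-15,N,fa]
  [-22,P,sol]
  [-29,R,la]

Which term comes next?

First value: −7 each step, so -8, -15, -22, -29 → -36.
Letter: letters move forward 2 places in the alphabet, so L, N, P, R → T.
Note: mi, fa, sol, la → ti (runs through the solfège scale do→ti).
So the next term is [-36,T,ti].

[-36,T,ti]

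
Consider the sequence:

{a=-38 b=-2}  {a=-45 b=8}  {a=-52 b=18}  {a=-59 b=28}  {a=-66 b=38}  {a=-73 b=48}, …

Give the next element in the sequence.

For the a, −7 each step: -38, -45, -52, -59, -66, -73 → -80.
B: +10 each step, so -2, 8, 18, 28, 38, 48 → 58.
Combining the parts gives {a=-80 b=58}.

{a=-80 b=58}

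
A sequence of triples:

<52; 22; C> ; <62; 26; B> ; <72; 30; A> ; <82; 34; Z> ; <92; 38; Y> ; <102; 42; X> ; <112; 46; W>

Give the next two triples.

<122; 50; V>, <132; 54; U>

First value: +10 each step, so 52, 62, 72, 82, 92, 102, 112 → 122 → 132.
For the second value, +4 each step: 22, 26, 30, 34, 38, 42, 46 → 50 → 54.
Letter goes C, B, A, Z, Y, X, W → V → U (letters move back 1 place in the alphabet, wrapping A→Z).
Putting the parts together: <122; 50; V> and then <132; 54; U>.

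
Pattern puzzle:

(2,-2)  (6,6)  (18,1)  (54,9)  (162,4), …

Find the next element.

(486,12)

First component goes 2, 6, 18, 54, 162 → 486 (×3 each step).
Second component — alternating steps +8, −5, +8, −5, …: -2, 6, 1, 9, 4 → 12.
Combining the parts gives (486,12).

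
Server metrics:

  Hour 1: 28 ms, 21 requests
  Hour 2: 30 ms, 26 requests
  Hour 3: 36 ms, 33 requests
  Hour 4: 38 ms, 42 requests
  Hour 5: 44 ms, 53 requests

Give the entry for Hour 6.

Ms: alternating steps +2, +6, +2, +6, …; 28, 30, 36, 38, 44 → 46.
Requests — differences are 5, 7, 9, … (increasing by 2 each time): 21, 26, 33, 42, 53 → 66.
So the next line is 46 ms, 66 requests.

46 ms, 66 requests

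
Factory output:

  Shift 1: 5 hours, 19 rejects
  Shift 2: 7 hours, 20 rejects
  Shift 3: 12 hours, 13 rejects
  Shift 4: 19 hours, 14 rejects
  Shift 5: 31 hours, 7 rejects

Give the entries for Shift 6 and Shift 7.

Hours — each term is the sum of the two before it: 5, 7, 12, 19, 31 → 50 → 81.
Rejects goes 19, 20, 13, 14, 7 → 8 → 1 (alternating steps +1, −7, +1, −7, …).
Putting the parts together: 50 hours, 8 rejects and then 81 hours, 1 rejects.

50 hours, 8 rejects; 81 hours, 1 rejects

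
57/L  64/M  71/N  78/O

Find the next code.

85/P

For the first component, +7 each step: 57, 64, 71, 78 → 85.
Letter: letters move forward 1 place in the alphabet, so L, M, N, O → P.
So the next code is 85/P.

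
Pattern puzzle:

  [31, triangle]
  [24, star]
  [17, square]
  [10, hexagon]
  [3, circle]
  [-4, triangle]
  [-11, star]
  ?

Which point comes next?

First coordinate: 31, 24, 17, 10, 3, -4, -11 → -18 (−7 each step).
Shape: repeats triangle → star → square → hexagon → circle, so triangle, star, square, hexagon, circle, triangle, star → square.
Putting it together: [-18, square].

[-18, square]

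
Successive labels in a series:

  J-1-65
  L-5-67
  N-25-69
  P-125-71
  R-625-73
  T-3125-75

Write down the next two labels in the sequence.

Letter: letters move forward 2 places in the alphabet; J, L, N, P, R, T → V → X.
Second component: ×5 each step; 1, 5, 25, 125, 625, 3125 → 15625 → 78125.
Third component: 65, 67, 69, 71, 73, 75 → 77 → 79 (+2 each step).
So the next two labels are V-15625-77 and X-78125-79.

V-15625-77 then X-78125-79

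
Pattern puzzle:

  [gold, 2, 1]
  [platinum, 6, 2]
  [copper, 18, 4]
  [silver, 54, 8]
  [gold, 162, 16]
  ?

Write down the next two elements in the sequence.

[platinum, 486, 32], [copper, 1458, 64]

Metal goes gold, platinum, copper, silver, gold → platinum → copper (repeats gold → platinum → copper → silver).
For the second coordinate, ×3 each step: 2, 6, 18, 54, 162 → 486 → 1458.
For the third coordinate, ×2 each step: 1, 2, 4, 8, 16 → 32 → 64.
Putting the parts together: [platinum, 486, 32] and then [copper, 1458, 64].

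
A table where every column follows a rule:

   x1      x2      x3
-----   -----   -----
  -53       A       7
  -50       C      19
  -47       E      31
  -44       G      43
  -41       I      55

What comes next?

-38  K  67

For the column x1, +3 each step: -53, -50, -47, -44, -41 → -38.
Column x2 — letters move forward 2 places in the alphabet: A, C, E, G, I → K.
Column x3: +12 each step, so 7, 19, 31, 43, 55 → 67.
Putting it together: -38  K  67.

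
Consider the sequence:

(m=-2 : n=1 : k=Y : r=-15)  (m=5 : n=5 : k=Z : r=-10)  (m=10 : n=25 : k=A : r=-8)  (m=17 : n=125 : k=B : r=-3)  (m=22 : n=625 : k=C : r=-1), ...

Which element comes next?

(m=29 : n=3125 : k=D : r=4)

For the m, alternating steps +7, +5, +7, +5, …: -2, 5, 10, 17, 22 → 29.
N: ×5 each step, so 1, 5, 25, 125, 625 → 3125.
For the k, letters move forward 1 place in the alphabet, wrapping Z→A: Y, Z, A, B, C → D.
For the r, alternating steps +5, +2, +5, +2, …: -15, -10, -8, -3, -1 → 4.
Putting it together: (m=29 : n=3125 : k=D : r=4).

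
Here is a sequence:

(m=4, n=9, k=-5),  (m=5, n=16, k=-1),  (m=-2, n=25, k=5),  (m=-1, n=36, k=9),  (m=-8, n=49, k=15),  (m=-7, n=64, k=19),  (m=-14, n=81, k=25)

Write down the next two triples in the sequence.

(m=-13, n=100, k=29), (m=-20, n=121, k=35)

M — alternating steps +1, −7, +1, −7, …: 4, 5, -2, -1, -8, -7, -14 → -13 → -20.
N: perfect squares: 3², 4², 5², …; 9, 16, 25, 36, 49, 64, 81 → 100 → 121.
K: -5, -1, 5, 9, 15, 19, 25 → 29 → 35 (alternating steps +4, +6, +4, +6, …).
So the next two triples are (m=-13, n=100, k=29) and (m=-20, n=121, k=35).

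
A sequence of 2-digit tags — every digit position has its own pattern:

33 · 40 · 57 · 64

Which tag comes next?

First digit: 3, 4, 5, 6 → 7 (+1 each step, mod 10).
Second digit — −3 each step, mod 10: 3, 0, 7, 4 → 1.
Combining the parts gives 71.

71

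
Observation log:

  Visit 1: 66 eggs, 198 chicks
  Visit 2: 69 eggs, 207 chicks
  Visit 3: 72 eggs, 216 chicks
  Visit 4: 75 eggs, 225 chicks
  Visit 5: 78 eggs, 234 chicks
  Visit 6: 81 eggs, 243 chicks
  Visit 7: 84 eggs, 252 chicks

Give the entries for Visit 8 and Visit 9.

Eggs: +3 each step, so 66, 69, 72, 75, 78, 81, 84 → 87 → 90.
Chicks — always 3 × the eggs: 198, 207, 216, 225, 234, 243, 252 → 261 → 270.
Putting the parts together: 87 eggs, 261 chicks and then 90 eggs, 270 chicks.

87 eggs, 261 chicks; 90 eggs, 270 chicks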